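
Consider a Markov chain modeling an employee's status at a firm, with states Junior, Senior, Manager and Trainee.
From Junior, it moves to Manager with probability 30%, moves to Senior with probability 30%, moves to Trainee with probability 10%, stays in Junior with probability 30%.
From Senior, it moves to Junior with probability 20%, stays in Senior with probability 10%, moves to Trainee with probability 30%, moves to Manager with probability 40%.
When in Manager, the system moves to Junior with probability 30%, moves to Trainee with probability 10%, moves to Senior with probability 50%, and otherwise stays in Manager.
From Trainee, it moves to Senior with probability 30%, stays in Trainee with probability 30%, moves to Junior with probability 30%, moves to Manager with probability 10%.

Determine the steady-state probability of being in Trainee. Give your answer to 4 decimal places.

Let the stationary distribution be π with π = πP and π_1 + π_2 + π_3 + π_4 = 1.
π_1 = 0.3·π_1 + 0.2·π_2 + 0.3·π_3 + 0.3·π_4
π_2 = 0.3·π_1 + 0.1·π_2 + 0.5·π_3 + 0.3·π_4
π_3 = 0.3·π_1 + 0.4·π_2 + 0.1·π_3 + 0.1·π_4
Solving with the normalization constraint gives π = (0.2710, 0.2902, 0.2413, 0.1976).
So the stationary probability of Trainee is 0.1976.

0.1976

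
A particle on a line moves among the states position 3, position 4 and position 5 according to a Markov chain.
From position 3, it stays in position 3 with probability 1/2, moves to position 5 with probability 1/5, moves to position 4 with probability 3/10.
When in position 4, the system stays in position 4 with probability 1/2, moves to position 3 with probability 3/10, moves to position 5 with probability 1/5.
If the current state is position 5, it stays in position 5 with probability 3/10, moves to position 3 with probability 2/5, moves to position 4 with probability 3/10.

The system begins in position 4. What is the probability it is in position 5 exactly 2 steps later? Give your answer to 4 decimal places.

0.2200

Sum over the intermediate state after 1 step:
P = P(position 4→position 3)·P(position 3→position 5) + P(position 4→position 4)·P(position 4→position 5) + P(position 4→position 5)·P(position 5→position 5)
  = 0.3×0.2 + 0.5×0.2 + 0.2×0.3
  = 0.0600 + 0.1000 + 0.0600 = 0.2200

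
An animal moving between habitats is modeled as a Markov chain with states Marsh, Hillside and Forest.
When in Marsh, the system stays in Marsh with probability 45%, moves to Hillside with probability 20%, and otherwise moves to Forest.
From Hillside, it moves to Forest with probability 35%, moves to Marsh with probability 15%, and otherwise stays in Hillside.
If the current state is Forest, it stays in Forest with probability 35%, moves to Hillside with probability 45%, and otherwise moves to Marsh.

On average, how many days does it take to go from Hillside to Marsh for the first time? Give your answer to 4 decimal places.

Let t(s) be the expected number of days to first reach Marsh from state s, with t(Marsh) = 0. Conditioning on the first day:
t(Hillside) = 1 + 0.5·t(Hillside) + 0.35·t(Forest)
t(Forest) = 1 + 0.45·t(Hillside) + 0.35·t(Forest)
Solving: t(Hillside) = 5.9701, t(Forest) = 5.6716.
Expected days from Hillside to Marsh: 5.9701.

5.9701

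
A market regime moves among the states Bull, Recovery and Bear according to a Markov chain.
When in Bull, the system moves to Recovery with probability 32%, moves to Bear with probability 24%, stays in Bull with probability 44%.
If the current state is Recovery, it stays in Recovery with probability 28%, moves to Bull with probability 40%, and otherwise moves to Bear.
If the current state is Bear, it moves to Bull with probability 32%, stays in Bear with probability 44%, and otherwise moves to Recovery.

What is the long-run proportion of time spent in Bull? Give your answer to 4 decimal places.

Let the stationary distribution be π with π = πP and π_1 + π_2 + π_3 = 1.
π_1 = 0.44·π_1 + 0.4·π_2 + 0.32·π_3
π_2 = 0.32·π_1 + 0.28·π_2 + 0.24·π_3
Solving with the normalization constraint gives π = (0.3893, 0.2824, 0.3282).
So the stationary probability of Bull is 0.3893.

0.3893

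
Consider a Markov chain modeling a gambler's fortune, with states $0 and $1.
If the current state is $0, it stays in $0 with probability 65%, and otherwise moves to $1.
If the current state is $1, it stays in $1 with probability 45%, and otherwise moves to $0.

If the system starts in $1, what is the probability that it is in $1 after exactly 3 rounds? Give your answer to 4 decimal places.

Propagate the distribution vector 3 rounds from $1.
After 0 rounds: (0.0000, 1.0000)
After 1 round: (0.5500, 0.4500)
After 2 rounds: (0.6050, 0.3950)
After 3 rounds: (0.6105, 0.3895)
P(in $1 after 3 rounds) = 0.3895

0.3895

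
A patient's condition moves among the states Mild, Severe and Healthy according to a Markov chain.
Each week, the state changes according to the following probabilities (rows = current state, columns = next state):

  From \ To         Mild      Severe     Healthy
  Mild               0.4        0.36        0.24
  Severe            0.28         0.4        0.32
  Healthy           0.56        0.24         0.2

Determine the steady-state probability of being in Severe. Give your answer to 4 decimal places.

0.3429

Let the stationary distribution be π with π = πP and π_1 + π_2 + π_3 = 1.
π_1 = 0.4·π_1 + 0.28·π_2 + 0.56·π_3
π_2 = 0.36·π_1 + 0.4·π_2 + 0.24·π_3
Solving with the normalization constraint gives π = (0.4000, 0.3429, 0.2571).
So the stationary probability of Severe is 0.3429.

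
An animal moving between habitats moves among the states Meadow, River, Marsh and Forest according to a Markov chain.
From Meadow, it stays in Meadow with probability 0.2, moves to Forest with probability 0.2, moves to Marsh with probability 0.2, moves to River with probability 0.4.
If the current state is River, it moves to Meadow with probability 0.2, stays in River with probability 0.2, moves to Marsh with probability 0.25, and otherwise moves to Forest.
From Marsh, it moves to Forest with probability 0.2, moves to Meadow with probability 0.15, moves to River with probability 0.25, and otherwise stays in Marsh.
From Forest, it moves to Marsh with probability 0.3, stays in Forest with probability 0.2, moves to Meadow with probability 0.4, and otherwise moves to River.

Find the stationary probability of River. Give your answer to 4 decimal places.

0.2376

Let the stationary distribution be π with π = πP and π_1 + π_2 + π_3 + π_4 = 1.
π_1 = 0.2·π_1 + 0.2·π_2 + 0.15·π_3 + 0.4·π_4
π_2 = 0.4·π_1 + 0.2·π_2 + 0.25·π_3 + 0.1·π_4
π_3 = 0.2·π_1 + 0.25·π_2 + 0.4·π_3 + 0.3·π_4
Solving with the normalization constraint gives π = (0.2324, 0.2376, 0.2943, 0.2356).
So the stationary probability of River is 0.2376.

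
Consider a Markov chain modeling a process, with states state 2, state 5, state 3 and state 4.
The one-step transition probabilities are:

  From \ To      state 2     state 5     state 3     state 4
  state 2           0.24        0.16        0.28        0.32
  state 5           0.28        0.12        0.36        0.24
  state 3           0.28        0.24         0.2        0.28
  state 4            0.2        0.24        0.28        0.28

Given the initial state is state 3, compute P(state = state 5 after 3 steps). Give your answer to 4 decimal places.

0.1976

Propagate the distribution vector 3 steps from state 3.
After 0 steps: (0.0000, 0.0000, 1.0000, 0.0000)
After 1 step: (0.2800, 0.2400, 0.2000, 0.2800)
After 2 steps: (0.2464, 0.1888, 0.2832, 0.2816)
After 3 steps: (0.2476, 0.1976, 0.2724, 0.2823)
P(in state 5 after 3 steps) = 0.1976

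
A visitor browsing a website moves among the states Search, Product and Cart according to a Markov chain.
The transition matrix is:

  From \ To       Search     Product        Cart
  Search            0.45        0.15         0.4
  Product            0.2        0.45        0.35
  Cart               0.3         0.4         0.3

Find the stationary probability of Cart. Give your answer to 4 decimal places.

0.3482

Let the stationary distribution be π with π = πP and π_1 + π_2 + π_3 = 1.
π_1 = 0.45·π_1 + 0.2·π_2 + 0.3·π_3
π_2 = 0.15·π_1 + 0.45·π_2 + 0.4·π_3
Solving with the normalization constraint gives π = (0.3131, 0.3387, 0.3482).
So the stationary probability of Cart is 0.3482.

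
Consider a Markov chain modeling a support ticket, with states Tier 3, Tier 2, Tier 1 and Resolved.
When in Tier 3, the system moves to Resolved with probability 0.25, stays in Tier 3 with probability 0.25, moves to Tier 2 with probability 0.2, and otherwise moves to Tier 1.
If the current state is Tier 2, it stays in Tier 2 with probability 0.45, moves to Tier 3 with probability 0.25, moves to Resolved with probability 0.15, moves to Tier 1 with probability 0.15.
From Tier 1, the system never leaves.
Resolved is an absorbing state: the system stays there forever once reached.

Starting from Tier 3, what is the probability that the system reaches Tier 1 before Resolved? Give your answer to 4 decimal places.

0.5379

Let h(s) be the probability of absorption at Tier 1 starting from transient state s. Then h(Tier 1) = 1 and h(Resolved) = 0. By first-step analysis:
h(Tier 3) = 0.25·h(Tier 3) + 0.2·h(Tier 2) + 0.3·1 + 0.25·0
h(Tier 2) = 0.25·h(Tier 3) + 0.45·h(Tier 2) + 0.15·1 + 0.15·0
Solving: h(Tier 3) = 0.5379, h(Tier 2) = 0.5172.
Starting from Tier 3, the probability is 0.5379.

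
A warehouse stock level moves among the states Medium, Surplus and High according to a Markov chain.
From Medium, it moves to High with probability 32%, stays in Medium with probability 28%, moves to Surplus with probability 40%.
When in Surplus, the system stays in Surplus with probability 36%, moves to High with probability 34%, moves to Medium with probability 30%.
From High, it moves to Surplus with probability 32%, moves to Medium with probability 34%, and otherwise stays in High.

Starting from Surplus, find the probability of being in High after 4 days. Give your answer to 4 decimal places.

0.3339

Propagate the distribution vector 4 days from Surplus.
After 0 days: (0.0000, 1.0000, 0.0000)
After 1 day: (0.3000, 0.3600, 0.3400)
After 2 days: (0.3076, 0.3584, 0.3340)
After 3 days: (0.3072, 0.3589, 0.3338)
After 4 days: (0.3072, 0.3589, 0.3339)
P(in High after 4 days) = 0.3339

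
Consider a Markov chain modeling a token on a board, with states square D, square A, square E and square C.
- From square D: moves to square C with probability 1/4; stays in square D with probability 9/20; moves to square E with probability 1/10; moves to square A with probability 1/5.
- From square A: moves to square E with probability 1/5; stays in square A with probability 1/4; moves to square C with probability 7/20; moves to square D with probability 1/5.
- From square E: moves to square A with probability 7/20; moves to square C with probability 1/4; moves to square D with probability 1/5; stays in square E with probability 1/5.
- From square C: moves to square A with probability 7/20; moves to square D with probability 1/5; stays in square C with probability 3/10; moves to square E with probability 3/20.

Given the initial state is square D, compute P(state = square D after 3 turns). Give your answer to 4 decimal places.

0.2781

Propagate the distribution vector 3 turns from square D.
After 0 turns: (1.0000, 0.0000, 0.0000, 0.0000)
After 1 turn: (0.4500, 0.2000, 0.1000, 0.2500)
After 2 turns: (0.3125, 0.2625, 0.1425, 0.2825)
After 3 turns: (0.2781, 0.2769, 0.1546, 0.2904)
P(in square D after 3 turns) = 0.2781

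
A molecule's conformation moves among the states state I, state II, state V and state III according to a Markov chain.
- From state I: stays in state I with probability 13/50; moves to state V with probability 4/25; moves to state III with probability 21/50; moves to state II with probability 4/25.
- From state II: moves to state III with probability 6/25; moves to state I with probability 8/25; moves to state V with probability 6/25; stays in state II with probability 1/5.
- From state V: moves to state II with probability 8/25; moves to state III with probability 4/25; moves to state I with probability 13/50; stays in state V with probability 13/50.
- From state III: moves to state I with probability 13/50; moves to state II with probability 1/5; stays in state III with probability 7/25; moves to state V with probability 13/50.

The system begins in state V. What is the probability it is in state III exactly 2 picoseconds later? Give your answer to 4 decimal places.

0.2724

Propagate the distribution vector 2 picoseconds from state V.
After 0 picoseconds: (0.0000, 0.0000, 1.0000, 0.0000)
After 1 picosecond: (0.2600, 0.3200, 0.2600, 0.1600)
After 2 picoseconds: (0.2792, 0.2208, 0.2276, 0.2724)
P(in state III after 2 picoseconds) = 0.2724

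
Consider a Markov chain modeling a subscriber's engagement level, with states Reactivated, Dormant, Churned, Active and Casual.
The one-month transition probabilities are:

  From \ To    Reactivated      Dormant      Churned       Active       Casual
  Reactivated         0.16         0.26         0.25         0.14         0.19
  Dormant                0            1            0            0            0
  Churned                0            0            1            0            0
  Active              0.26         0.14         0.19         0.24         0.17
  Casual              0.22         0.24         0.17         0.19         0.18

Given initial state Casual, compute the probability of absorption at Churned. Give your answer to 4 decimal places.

0.4586

Let h(s) be the probability of absorption at Churned starting from transient state s. Then h(Churned) = 1 and h(Dormant) = 0. By first-step analysis:
h(Reactivated) = 0.16·h(Reactivated) + 0.26·0 + 0.25·1 + 0.14·h(Active) + 0.19·h(Casual)
h(Active) = 0.26·h(Reactivated) + 0.14·0 + 0.19·1 + 0.24·h(Active) + 0.17·h(Casual)
h(Casual) = 0.22·h(Reactivated) + 0.24·0 + 0.17·1 + 0.19·h(Active) + 0.18·h(Casual)
Solving: h(Reactivated) = 0.4879, h(Active) = 0.5195, h(Casual) = 0.4586.
Starting from Casual, the probability is 0.4586.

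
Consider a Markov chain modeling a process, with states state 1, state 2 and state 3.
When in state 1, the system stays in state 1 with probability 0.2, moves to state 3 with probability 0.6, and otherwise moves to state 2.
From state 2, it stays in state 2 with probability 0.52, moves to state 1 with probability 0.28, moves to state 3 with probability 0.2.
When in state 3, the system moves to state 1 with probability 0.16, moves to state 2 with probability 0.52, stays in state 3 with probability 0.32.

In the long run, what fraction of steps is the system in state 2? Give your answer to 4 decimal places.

0.4487

Let the stationary distribution be π with π = πP and π_1 + π_2 + π_3 = 1.
π_1 = 0.2·π_1 + 0.28·π_2 + 0.16·π_3
π_2 = 0.2·π_1 + 0.52·π_2 + 0.52·π_3
Solving with the normalization constraint gives π = (0.2228, 0.4487, 0.3285).
So the stationary probability of state 2 is 0.4487.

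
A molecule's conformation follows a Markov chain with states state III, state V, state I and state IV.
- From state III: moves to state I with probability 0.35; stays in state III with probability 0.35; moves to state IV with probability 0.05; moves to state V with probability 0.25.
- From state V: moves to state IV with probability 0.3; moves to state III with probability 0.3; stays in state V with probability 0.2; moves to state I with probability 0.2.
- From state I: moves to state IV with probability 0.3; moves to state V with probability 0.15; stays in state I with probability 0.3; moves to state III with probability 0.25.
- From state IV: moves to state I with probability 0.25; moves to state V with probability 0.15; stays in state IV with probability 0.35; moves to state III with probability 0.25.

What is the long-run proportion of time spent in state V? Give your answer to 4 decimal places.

Let the stationary distribution be π with π = πP and π_1 + π_2 + π_3 + π_4 = 1.
π_1 = 0.35·π_1 + 0.3·π_2 + 0.25·π_3 + 0.25·π_4
π_2 = 0.25·π_1 + 0.2·π_2 + 0.15·π_3 + 0.15·π_4
π_3 = 0.35·π_1 + 0.2·π_2 + 0.3·π_3 + 0.25·π_4
Solving with the normalization constraint gives π = (0.2882, 0.1882, 0.2836, 0.2399).
So the stationary probability of state V is 0.1882.

0.1882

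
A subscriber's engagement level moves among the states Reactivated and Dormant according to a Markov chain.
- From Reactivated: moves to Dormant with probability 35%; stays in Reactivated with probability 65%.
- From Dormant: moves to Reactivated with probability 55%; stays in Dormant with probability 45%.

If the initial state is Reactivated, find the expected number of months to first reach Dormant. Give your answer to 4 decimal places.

2.8571

Let t(s) be the expected number of months to first reach Dormant from state s, with t(Dormant) = 0. Conditioning on the first month:
t(Reactivated) = 1 + 0.65·t(Reactivated)
Solving: t(Reactivated) = 2.8571.
Expected months from Reactivated to Dormant: 2.8571.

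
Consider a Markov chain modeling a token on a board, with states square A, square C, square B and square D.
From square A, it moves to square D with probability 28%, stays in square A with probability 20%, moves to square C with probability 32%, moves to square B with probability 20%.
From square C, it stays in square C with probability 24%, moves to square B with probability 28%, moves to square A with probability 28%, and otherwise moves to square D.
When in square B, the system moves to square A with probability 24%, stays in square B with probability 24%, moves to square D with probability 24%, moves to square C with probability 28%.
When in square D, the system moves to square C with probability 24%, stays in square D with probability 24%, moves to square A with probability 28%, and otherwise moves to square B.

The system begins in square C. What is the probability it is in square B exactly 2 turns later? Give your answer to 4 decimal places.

0.2384

Propagate the distribution vector 2 turns from square C.
After 0 turns: (0.0000, 1.0000, 0.0000, 0.0000)
After 1 turn: (0.2800, 0.2400, 0.2800, 0.2000)
After 2 turns: (0.2464, 0.2736, 0.2384, 0.2416)
P(in square B after 2 turns) = 0.2384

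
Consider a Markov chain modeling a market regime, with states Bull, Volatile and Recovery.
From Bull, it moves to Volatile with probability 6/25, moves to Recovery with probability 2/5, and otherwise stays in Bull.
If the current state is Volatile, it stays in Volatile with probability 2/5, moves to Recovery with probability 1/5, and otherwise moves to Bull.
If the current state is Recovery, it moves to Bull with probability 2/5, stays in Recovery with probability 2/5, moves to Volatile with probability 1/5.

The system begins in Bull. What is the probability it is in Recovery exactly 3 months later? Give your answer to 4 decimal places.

0.3475

Propagate the distribution vector 3 months from Bull.
After 0 months: (1.0000, 0.0000, 0.0000)
After 1 month: (0.3600, 0.2400, 0.4000)
After 2 months: (0.3856, 0.2624, 0.3520)
After 3 months: (0.3846, 0.2679, 0.3475)
P(in Recovery after 3 months) = 0.3475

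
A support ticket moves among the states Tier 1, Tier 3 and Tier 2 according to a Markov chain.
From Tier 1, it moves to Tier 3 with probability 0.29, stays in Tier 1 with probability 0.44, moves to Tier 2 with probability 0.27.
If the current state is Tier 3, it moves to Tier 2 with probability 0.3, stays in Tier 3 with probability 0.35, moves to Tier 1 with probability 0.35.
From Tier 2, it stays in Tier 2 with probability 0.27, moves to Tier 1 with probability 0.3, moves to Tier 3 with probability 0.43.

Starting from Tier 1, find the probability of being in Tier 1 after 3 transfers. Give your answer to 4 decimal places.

0.3699

Propagate the distribution vector 3 transfers from Tier 1.
After 0 transfers: (1.0000, 0.0000, 0.0000)
After 1 transfer: (0.4400, 0.2900, 0.2700)
After 2 transfers: (0.3761, 0.3452, 0.2787)
After 3 transfers: (0.3699, 0.3497, 0.2804)
P(in Tier 1 after 3 transfers) = 0.3699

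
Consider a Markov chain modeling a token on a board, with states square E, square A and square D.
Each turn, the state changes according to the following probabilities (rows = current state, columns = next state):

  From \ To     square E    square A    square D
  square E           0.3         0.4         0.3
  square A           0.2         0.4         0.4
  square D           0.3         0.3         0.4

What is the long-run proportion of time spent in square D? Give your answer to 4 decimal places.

0.3736

Let the stationary distribution be π with π = πP and π_1 + π_2 + π_3 = 1.
π_1 = 0.3·π_1 + 0.2·π_2 + 0.3·π_3
π_2 = 0.4·π_1 + 0.4·π_2 + 0.3·π_3
Solving with the normalization constraint gives π = (0.2637, 0.3626, 0.3736).
So the stationary probability of square D is 0.3736.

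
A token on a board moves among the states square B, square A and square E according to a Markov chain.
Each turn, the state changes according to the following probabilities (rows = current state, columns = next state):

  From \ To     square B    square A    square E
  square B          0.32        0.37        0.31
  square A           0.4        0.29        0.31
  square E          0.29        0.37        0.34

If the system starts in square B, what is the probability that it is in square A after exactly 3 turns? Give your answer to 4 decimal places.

0.3428

Propagate the distribution vector 3 turns from square B.
After 0 turns: (1.0000, 0.0000, 0.0000)
After 1 turn: (0.3200, 0.3700, 0.3100)
After 2 turns: (0.3403, 0.3404, 0.3193)
After 3 turns: (0.3377, 0.3428, 0.3196)
P(in square A after 3 turns) = 0.3428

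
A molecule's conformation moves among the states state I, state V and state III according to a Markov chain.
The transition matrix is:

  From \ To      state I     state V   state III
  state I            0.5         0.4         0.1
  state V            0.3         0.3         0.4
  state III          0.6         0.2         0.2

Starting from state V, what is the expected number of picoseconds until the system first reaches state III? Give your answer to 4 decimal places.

3.4783

Let t(s) be the expected number of picoseconds to first reach state III from state s, with t(state III) = 0. Conditioning on the first picosecond:
t(state I) = 1 + 0.5·t(state I) + 0.4·t(state V)
t(state V) = 1 + 0.3·t(state I) + 0.3·t(state V)
Solving: t(state I) = 4.7826, t(state V) = 3.4783.
Expected picoseconds from state V to state III: 3.4783.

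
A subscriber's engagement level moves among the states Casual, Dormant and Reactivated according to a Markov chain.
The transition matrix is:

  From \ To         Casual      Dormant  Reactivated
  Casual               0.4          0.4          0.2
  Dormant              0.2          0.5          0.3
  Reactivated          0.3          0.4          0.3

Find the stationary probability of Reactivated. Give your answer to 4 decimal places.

0.2716

Let the stationary distribution be π with π = πP and π_1 + π_2 + π_3 = 1.
π_1 = 0.4·π_1 + 0.2·π_2 + 0.3·π_3
π_2 = 0.4·π_1 + 0.5·π_2 + 0.4·π_3
Solving with the normalization constraint gives π = (0.2840, 0.4444, 0.2716).
So the stationary probability of Reactivated is 0.2716.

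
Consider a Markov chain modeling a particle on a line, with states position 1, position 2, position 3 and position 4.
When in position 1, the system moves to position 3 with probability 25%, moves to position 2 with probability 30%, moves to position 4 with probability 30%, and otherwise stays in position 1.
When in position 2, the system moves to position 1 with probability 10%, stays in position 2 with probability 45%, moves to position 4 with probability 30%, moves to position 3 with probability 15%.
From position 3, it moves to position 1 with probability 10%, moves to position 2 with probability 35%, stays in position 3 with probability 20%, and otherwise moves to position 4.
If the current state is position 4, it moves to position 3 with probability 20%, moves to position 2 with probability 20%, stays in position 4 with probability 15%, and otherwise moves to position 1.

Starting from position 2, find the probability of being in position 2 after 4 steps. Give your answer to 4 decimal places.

0.3329

Propagate the distribution vector 4 steps from position 2.
After 0 steps: (0.0000, 1.0000, 0.0000, 0.0000)
After 1 step: (0.1000, 0.4500, 0.1500, 0.3000)
After 2 steps: (0.2100, 0.3450, 0.1825, 0.2625)
After 3 steps: (0.2024, 0.3346, 0.1933, 0.2698)
After 4 steps: (0.2045, 0.3329, 0.1934, 0.2692)
P(in position 2 after 4 steps) = 0.3329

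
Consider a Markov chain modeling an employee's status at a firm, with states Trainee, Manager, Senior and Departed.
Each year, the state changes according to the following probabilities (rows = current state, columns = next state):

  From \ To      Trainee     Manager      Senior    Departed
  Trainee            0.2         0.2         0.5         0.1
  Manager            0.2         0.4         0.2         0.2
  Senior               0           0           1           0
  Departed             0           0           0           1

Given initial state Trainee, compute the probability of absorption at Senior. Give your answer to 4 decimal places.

Let h(s) be the probability of absorption at Senior starting from transient state s. Then h(Senior) = 1 and h(Departed) = 0. By first-step analysis:
h(Trainee) = 0.2·h(Trainee) + 0.2·h(Manager) + 0.5·1 + 0.1·0
h(Manager) = 0.2·h(Trainee) + 0.4·h(Manager) + 0.2·1 + 0.2·0
Solving: h(Trainee) = 0.7727, h(Manager) = 0.5909.
Starting from Trainee, the probability is 0.7727.

0.7727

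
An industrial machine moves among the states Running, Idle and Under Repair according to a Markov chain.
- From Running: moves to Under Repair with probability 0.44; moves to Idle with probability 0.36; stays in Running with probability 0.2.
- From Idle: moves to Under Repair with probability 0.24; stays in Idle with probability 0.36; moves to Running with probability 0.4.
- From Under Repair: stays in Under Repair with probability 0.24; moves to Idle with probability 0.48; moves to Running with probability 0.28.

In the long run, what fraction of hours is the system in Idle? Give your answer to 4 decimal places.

Let the stationary distribution be π with π = πP and π_1 + π_2 + π_3 = 1.
π_1 = 0.2·π_1 + 0.4·π_2 + 0.28·π_3
π_2 = 0.36·π_1 + 0.36·π_2 + 0.48·π_3
Solving with the normalization constraint gives π = (0.3033, 0.3961, 0.3007).
So the stationary probability of Idle is 0.3961.

0.3961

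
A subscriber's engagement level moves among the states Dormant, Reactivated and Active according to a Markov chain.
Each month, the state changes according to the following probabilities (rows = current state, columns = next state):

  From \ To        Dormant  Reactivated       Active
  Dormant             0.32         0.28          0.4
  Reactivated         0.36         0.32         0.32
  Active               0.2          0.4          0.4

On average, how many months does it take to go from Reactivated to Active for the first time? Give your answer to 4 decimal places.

2.8761

Let t(s) be the expected number of months to first reach Active from state s, with t(Active) = 0. Conditioning on the first month:
t(Dormant) = 1 + 0.32·t(Dormant) + 0.28·t(Reactivated)
t(Reactivated) = 1 + 0.36·t(Dormant) + 0.32·t(Reactivated)
Solving: t(Dormant) = 2.6549, t(Reactivated) = 2.8761.
Expected months from Reactivated to Active: 2.8761.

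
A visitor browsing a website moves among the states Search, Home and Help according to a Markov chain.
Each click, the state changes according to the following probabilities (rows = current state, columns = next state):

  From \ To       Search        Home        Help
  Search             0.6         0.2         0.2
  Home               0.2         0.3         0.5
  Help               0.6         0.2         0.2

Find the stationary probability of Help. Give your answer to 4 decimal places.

0.2667

Let the stationary distribution be π with π = πP and π_1 + π_2 + π_3 = 1.
π_1 = 0.6·π_1 + 0.2·π_2 + 0.6·π_3
π_2 = 0.2·π_1 + 0.3·π_2 + 0.2·π_3
Solving with the normalization constraint gives π = (0.5111, 0.2222, 0.2667).
So the stationary probability of Help is 0.2667.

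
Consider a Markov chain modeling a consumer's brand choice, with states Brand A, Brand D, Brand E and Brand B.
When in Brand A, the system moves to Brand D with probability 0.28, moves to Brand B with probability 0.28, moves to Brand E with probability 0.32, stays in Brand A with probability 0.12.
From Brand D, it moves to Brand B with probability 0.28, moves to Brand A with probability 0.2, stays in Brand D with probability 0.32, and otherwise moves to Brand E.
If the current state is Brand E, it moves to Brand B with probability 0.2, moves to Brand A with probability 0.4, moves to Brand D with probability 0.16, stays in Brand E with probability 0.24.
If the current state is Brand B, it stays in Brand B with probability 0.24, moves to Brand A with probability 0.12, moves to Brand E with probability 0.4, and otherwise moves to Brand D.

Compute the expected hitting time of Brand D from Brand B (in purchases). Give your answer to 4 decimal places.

Let t(s) be the expected number of purchases to first reach Brand D from state s, with t(Brand D) = 0. Conditioning on the first purchase:
t(Brand A) = 1 + 0.12·t(Brand A) + 0.32·t(Brand E) + 0.28·t(Brand B)
t(Brand E) = 1 + 0.4·t(Brand A) + 0.24·t(Brand E) + 0.2·t(Brand B)
t(Brand B) = 1 + 0.12·t(Brand A) + 0.4·t(Brand E) + 0.24·t(Brand B)
Solving: t(Brand A) = 4.3017, t(Brand E) = 4.7648, t(Brand B) = 4.5028.
Expected purchases from Brand B to Brand D: 4.5028.

4.5028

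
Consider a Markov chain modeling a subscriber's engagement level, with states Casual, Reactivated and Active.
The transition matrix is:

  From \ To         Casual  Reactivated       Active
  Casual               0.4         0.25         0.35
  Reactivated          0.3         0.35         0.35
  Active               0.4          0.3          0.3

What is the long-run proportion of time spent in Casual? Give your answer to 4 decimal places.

0.3704

Let the stationary distribution be π with π = πP and π_1 + π_2 + π_3 = 1.
π_1 = 0.4·π_1 + 0.3·π_2 + 0.4·π_3
π_2 = 0.25·π_1 + 0.35·π_2 + 0.3·π_3
Solving with the normalization constraint gives π = (0.3704, 0.2963, 0.3333).
So the stationary probability of Casual is 0.3704.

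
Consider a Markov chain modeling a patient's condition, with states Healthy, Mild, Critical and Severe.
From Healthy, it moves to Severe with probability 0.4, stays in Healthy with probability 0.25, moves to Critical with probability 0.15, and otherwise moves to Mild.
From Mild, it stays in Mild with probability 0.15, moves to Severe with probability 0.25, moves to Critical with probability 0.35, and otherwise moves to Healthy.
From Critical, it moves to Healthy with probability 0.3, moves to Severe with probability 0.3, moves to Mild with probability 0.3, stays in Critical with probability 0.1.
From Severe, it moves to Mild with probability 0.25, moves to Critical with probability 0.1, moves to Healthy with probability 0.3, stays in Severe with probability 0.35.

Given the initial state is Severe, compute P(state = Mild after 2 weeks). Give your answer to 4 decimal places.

Propagate the distribution vector 2 weeks from Severe.
After 0 weeks: (0.0000, 0.0000, 0.0000, 1.0000)
After 1 week: (0.3000, 0.2500, 0.1000, 0.3500)
After 2 weeks: (0.2725, 0.2150, 0.1775, 0.3350)
P(in Mild after 2 weeks) = 0.2150

0.2150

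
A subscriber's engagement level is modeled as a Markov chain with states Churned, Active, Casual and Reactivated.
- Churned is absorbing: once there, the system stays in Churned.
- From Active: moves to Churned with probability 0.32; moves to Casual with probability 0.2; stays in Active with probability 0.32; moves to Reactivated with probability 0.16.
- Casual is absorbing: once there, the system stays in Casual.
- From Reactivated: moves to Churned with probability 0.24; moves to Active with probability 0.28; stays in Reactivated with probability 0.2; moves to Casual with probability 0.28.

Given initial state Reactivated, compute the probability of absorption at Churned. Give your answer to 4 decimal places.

Let h(s) be the probability of absorption at Churned starting from transient state s. Then h(Churned) = 1 and h(Casual) = 0. By first-step analysis:
h(Active) = 0.32·1 + 0.32·h(Active) + 0.2·0 + 0.16·h(Reactivated)
h(Reactivated) = 0.24·1 + 0.28·h(Active) + 0.28·0 + 0.2·h(Reactivated)
Solving: h(Active) = 0.5897, h(Reactivated) = 0.5064.
Starting from Reactivated, the probability is 0.5064.

0.5064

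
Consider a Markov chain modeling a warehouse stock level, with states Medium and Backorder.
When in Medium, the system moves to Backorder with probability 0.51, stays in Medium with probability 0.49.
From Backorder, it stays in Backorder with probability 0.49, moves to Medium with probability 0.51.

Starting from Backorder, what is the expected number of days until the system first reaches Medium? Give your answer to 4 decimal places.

1.9608

Let t(s) be the expected number of days to first reach Medium from state s, with t(Medium) = 0. Conditioning on the first day:
t(Backorder) = 1 + 0.49·t(Backorder)
Solving: t(Backorder) = 1.9608.
Expected days from Backorder to Medium: 1.9608.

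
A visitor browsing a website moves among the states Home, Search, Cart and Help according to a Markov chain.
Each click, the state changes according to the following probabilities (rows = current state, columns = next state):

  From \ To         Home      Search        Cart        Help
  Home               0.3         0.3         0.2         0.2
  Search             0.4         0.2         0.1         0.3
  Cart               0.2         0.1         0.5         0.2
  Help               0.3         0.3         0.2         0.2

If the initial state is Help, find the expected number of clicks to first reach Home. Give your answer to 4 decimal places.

3.3632

Let t(s) be the expected number of clicks to first reach Home from state s, with t(Home) = 0. Conditioning on the first click:
t(Search) = 1 + 0.2·t(Search) + 0.1·t(Cart) + 0.3·t(Help)
t(Cart) = 1 + 0.1·t(Search) + 0.5·t(Cart) + 0.2·t(Help)
t(Help) = 1 + 0.3·t(Search) + 0.2·t(Cart) + 0.2·t(Help)
Solving: t(Search) = 3.0045, t(Cart) = 3.9462, t(Help) = 3.3632.
Expected clicks from Help to Home: 3.3632.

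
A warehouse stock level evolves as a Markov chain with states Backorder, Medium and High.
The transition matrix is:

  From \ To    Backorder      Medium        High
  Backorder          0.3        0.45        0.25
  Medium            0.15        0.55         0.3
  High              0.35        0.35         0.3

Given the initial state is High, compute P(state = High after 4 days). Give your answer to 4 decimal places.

Propagate the distribution vector 4 days from High.
After 0 days: (0.0000, 0.0000, 1.0000)
After 1 day: (0.3500, 0.3500, 0.3000)
After 2 days: (0.2625, 0.4550, 0.2825)
After 3 days: (0.2459, 0.4673, 0.2869)
After 4 days: (0.2443, 0.4680, 0.2877)
P(in High after 4 days) = 0.2877

0.2877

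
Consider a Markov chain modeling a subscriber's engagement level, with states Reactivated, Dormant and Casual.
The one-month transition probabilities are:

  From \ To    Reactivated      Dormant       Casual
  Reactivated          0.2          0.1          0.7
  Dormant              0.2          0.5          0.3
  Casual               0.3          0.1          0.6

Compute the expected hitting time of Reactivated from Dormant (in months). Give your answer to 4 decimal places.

4.1176

Let t(s) be the expected number of months to first reach Reactivated from state s, with t(Reactivated) = 0. Conditioning on the first month:
t(Dormant) = 1 + 0.5·t(Dormant) + 0.3·t(Casual)
t(Casual) = 1 + 0.1·t(Dormant) + 0.6·t(Casual)
Solving: t(Dormant) = 4.1176, t(Casual) = 3.5294.
Expected months from Dormant to Reactivated: 4.1176.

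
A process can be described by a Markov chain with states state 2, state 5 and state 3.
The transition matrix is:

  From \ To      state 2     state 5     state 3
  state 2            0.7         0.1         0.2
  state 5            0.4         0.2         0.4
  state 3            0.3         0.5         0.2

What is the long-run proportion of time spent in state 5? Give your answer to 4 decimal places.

Let the stationary distribution be π with π = πP and π_1 + π_2 + π_3 = 1.
π_1 = 0.7·π_1 + 0.4·π_2 + 0.3·π_3
π_2 = 0.1·π_1 + 0.2·π_2 + 0.5·π_3
Solving with the normalization constraint gives π = (0.5366, 0.2195, 0.2439).
So the stationary probability of state 5 is 0.2195.

0.2195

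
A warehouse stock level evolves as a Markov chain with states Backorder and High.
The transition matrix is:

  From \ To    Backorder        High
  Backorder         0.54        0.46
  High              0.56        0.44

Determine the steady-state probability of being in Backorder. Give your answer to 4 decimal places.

0.5490

Let the stationary distribution be π with π = πP and π_1 + π_2 = 1.
π_1 = 0.54·π_1 + 0.56·π_2
Solving with the normalization constraint gives π = (0.5490, 0.4510).
So the stationary probability of Backorder is 0.5490.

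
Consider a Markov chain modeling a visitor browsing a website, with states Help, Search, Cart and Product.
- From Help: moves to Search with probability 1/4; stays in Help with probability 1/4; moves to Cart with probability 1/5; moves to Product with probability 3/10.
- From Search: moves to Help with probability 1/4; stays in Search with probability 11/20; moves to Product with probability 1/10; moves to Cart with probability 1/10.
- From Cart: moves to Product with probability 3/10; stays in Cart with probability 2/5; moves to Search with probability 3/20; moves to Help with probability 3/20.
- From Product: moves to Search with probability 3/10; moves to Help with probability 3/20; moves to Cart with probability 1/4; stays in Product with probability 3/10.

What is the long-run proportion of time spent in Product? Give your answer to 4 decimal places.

0.2316

Let the stationary distribution be π with π = πP and π_1 + π_2 + π_3 + π_4 = 1.
π_1 = 0.25·π_1 + 0.25·π_2 + 0.15·π_3 + 0.15·π_4
π_2 = 0.25·π_1 + 0.55·π_2 + 0.15·π_3 + 0.3·π_4
π_3 = 0.2·π_1 + 0.1·π_2 + 0.4·π_3 + 0.25·π_4
Solving with the normalization constraint gives π = (0.2047, 0.3420, 0.2217, 0.2316).
So the stationary probability of Product is 0.2316.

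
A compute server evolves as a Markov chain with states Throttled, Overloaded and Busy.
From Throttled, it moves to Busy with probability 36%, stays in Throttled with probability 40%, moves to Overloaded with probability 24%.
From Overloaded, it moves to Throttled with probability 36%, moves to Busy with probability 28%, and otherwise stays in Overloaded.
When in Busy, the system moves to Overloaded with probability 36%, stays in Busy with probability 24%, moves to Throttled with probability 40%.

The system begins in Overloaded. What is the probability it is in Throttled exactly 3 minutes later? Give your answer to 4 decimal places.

Propagate the distribution vector 3 minutes from Overloaded.
After 0 minutes: (0.0000, 1.0000, 0.0000)
After 1 minute: (0.3600, 0.3600, 0.2800)
After 2 minutes: (0.3856, 0.3168, 0.2976)
After 3 minutes: (0.3873, 0.3137, 0.2989)
P(in Throttled after 3 minutes) = 0.3873

0.3873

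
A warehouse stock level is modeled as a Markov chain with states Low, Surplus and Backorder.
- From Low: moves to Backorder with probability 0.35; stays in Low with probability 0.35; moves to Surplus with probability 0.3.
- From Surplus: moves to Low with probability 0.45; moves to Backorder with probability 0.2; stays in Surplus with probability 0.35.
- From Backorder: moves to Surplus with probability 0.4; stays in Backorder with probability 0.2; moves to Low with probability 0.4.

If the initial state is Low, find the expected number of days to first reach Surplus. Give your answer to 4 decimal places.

3.0263

Let t(s) be the expected number of days to first reach Surplus from state s, with t(Surplus) = 0. Conditioning on the first day:
t(Low) = 1 + 0.35·t(Low) + 0.35·t(Backorder)
t(Backorder) = 1 + 0.4·t(Low) + 0.2·t(Backorder)
Solving: t(Low) = 3.0263, t(Backorder) = 2.7632.
Expected days from Low to Surplus: 3.0263.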